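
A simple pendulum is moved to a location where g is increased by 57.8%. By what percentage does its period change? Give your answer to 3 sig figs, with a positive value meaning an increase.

T ∝ 1/√g, so T'/T = 1/√(1.578) = 0.7961.
Percentage change in T = (0.7961 − 1) × 100% = -20.4%.

-20.4%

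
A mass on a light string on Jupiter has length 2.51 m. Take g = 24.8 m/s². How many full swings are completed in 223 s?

T = 2π√(L/g) = 2π√(2.51/24.8) = 1.999 s.
Number of complete oscillations = ⌊223/1.999⌋ = ⌊111.6⌋ = 111.

111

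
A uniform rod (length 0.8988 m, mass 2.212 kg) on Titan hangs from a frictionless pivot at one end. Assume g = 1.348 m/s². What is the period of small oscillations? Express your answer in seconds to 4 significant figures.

For a physical pendulum T = 2π√(I/(mgd)), with d = 0.44940 m from pivot to centre of mass.
I_cm = mL²/12 = 2.212 × 0.8988²/12 = 0.14891 kg·m²; I = I_cm + md² = 0.14891 + 2.212 × 0.44940² = 0.59565 kg·m².
T = 2π√(0.59565/(2.212 × 1.348 × 0.44940)) = 4.189 s.

4.189 s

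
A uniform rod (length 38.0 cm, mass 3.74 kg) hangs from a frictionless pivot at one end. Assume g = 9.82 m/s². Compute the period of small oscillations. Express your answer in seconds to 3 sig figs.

For a physical pendulum T = 2π√(I/(mgd)), with d = 0.1900 m from pivot to centre of mass.
I_cm = mL²/12 = 3.74 × 0.380²/12 = 0.04500 kg·m²; I = I_cm + md² = 0.04500 + 3.74 × 0.1900² = 0.1800 kg·m².
T = 2π√(0.1800/(3.74 × 9.82 × 0.1900)) = 1.01 s.

1.01 s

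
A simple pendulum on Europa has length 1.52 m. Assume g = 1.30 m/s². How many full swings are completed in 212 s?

31

T = 2π√(L/g) = 2π√(1.52/1.30) = 6.794 s.
Number of complete oscillations = ⌊212/6.794⌋ = ⌊31.20⌋ = 31.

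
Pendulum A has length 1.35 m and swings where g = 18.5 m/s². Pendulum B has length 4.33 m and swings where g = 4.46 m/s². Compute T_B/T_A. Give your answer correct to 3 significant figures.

3.65

T = 2π√(L/g), so T_B/T_A = √((L_B/g_B)/(L_A/g_A)) = √((4.33/4.46)/(1.35/18.5)) = 3.65.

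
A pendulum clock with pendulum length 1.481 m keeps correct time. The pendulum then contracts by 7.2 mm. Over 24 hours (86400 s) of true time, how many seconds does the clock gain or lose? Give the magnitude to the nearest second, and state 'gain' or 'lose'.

T ∝ √L, so T'/T = √(1.47380/1.481) = 0.997566.
In 86400 s of true time the clock registers 86400/0.997566 = 86610.8 s, so it gains 211 s.

gain 211 s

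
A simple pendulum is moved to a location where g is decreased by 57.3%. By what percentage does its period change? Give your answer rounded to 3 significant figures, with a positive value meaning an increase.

53.0%

T ∝ 1/√g, so T'/T = 1/√(0.4270) = 1.530.
Percentage change in T = (1.530 − 1) × 100% = 53.0%.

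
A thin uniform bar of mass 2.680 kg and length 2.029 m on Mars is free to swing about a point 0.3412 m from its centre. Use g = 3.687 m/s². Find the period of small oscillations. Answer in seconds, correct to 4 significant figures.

3.797 s

For a physical pendulum T = 2π√(I/(mgd)), with d = 0.34120 m from pivot to centre of mass.
I_cm = mL²/12 = 2.680 × 2.029²/12 = 0.91943 kg·m²; I = I_cm + md² = 0.91943 + 2.680 × 0.34120² = 1.2314 kg·m².
T = 2π√(1.2314/(2.680 × 3.687 × 0.34120)) = 3.797 s.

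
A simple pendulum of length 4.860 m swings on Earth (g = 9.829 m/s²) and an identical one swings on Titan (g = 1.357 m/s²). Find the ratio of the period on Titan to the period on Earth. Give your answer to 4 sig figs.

T ∝ 1/√g, so T₂/T₁ = √(g₁/g₂) = √(9.829/1.357) = 2.691.

2.691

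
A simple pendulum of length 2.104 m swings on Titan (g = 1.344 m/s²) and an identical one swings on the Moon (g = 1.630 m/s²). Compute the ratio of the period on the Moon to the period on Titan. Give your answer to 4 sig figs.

T ∝ 1/√g, so T₂/T₁ = √(g₁/g₂) = √(1.344/1.630) = 0.9080.

0.9080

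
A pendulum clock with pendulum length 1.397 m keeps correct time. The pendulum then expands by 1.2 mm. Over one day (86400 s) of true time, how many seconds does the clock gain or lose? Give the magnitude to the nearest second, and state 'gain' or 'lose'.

lose 37 s

T ∝ √L, so T'/T = √(1.39820/1.397) = 1.00043.
In 86400 s of true time the clock registers 86400/1.00043 = 86362.9 s, so it loses 37 s.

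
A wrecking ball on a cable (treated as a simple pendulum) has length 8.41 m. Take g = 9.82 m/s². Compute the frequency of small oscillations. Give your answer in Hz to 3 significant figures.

T = 2π√(L/g) = 2π√(8.41/9.82) = 5.815 s, so f = 1/T = 0.172 Hz.

0.172 Hz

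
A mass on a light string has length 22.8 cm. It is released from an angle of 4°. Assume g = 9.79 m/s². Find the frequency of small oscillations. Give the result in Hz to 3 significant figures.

T = 2π√(L/g) = 2π√(0.228/9.79) = 0.9589 s, so f = 1/T = 1.04 Hz.

1.04 Hz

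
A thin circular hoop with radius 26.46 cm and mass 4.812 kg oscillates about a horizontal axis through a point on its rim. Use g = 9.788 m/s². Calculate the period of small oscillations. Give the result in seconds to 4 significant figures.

I_cm = mr² = 0.33690 kg·m². The pivot is at distance d = 0.2646 m from the centre of mass.
By the parallel-axis theorem, I = I_cm + md² = 0.33690 + 0.33690 = 0.67381 kg·m².
T = 2π√(I/(mgd)) = 2π√(0.67381/(4.812 × 9.788 × 0.2646)) = 1.461 s.

1.461 s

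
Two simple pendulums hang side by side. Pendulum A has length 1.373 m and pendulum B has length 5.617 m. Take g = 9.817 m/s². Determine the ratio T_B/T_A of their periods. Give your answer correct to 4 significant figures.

2.023

T ∝ √L, so T_B/T_A = √(L_B/L_A) = √(5.617/1.373) = 2.023.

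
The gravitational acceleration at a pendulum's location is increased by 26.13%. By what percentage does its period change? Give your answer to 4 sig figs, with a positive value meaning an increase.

-10.96%

T ∝ 1/√g, so T'/T = 1/√(1.2613) = 0.89041.
Percentage change in T = (0.89041 − 1) × 100% = -10.96%.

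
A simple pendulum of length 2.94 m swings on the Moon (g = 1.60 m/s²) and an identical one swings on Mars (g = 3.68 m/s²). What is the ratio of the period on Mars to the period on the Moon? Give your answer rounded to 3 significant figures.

T ∝ 1/√g, so T₂/T₁ = √(g₁/g₂) = √(1.60/3.68) = 0.659.

0.659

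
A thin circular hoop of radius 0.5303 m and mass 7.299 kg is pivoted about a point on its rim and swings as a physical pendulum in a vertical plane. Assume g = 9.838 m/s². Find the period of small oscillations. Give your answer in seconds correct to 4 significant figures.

I_cm = mr² = 2.0526 kg·m². The pivot is at distance d = 0.5303 m from the centre of mass.
By the parallel-axis theorem, I = I_cm + md² = 2.0526 + 2.0526 = 4.1052 kg·m².
T = 2π√(I/(mgd)) = 2π√(4.1052/(7.299 × 9.838 × 0.5303)) = 2.063 s.

2.063 s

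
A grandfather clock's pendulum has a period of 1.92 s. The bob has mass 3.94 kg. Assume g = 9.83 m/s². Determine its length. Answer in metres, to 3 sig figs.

From T = 2π√(L/g), L = gT²/(4π²) = 9.83 × 1.920²/(4π²) = 0.918 m.

0.918 m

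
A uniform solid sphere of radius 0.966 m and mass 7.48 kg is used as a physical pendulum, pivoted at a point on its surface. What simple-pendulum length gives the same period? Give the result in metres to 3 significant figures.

The equivalent simple-pendulum length is L_eq = I/(md), where I is about the pivot and d = 0.9660 m.
I_cm = (2/5)mR² = 2.792 kg·m², so I = I_cm + md² = 2.792 + 6.980 = 9.772 kg·m².
L_eq = 9.772/(7.48 × 0.9660) = 1.35 m.

1.35 m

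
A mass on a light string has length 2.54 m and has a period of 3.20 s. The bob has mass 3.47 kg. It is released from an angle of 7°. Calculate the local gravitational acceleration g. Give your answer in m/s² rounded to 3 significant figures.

9.79 m/s²

From T = 2π√(L/g), g = 4π²L/T² = 4π² × 2.54/3.200² = 9.79 m/s².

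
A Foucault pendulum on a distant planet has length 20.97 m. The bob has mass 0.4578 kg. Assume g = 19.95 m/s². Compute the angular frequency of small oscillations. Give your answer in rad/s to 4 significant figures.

0.9754 rad/s

ω = √(g/L) = √(19.95/20.97) = 0.9754 rad/s.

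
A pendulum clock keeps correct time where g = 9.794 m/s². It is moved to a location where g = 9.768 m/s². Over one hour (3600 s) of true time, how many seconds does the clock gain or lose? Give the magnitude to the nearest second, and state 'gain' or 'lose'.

lose 5 s

The clock's period scales as T ∝ 1/√g, so T'/T = √(9.794/9.768) = 1.00133.
In 3600 s of true time the clock registers 3600/1.00133 = 3595.2 s, so it loses 5 s.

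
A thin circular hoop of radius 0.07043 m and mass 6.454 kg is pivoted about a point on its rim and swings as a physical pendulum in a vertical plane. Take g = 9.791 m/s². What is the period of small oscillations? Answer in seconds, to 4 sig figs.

I_cm = mr² = 0.032014 kg·m². The pivot is at distance d = 0.07043 m from the centre of mass.
By the parallel-axis theorem, I = I_cm + md² = 0.032014 + 0.032014 = 0.064029 kg·m².
T = 2π√(I/(mgd)) = 2π√(0.064029/(6.454 × 9.791 × 0.07043)) = 0.7536 s.

0.7536 s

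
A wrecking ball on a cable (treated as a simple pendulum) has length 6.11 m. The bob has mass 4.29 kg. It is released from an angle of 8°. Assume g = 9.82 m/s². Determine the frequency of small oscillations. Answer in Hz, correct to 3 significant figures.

T = 2π√(L/g) = 2π√(6.11/9.82) = 4.956 s, so f = 1/T = 0.202 Hz.

0.202 Hz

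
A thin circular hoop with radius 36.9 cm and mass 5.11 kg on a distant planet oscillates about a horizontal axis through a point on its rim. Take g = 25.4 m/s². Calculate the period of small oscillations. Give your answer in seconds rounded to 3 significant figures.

1.07 s

I_cm = mr² = 0.6958 kg·m². The pivot is at distance d = 0.369 m from the centre of mass.
By the parallel-axis theorem, I = I_cm + md² = 0.6958 + 0.6958 = 1.392 kg·m².
T = 2π√(I/(mgd)) = 2π√(1.392/(5.11 × 25.4 × 0.369)) = 1.07 s.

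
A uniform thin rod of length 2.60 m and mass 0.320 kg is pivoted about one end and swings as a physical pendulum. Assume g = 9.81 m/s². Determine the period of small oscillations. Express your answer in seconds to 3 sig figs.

For a physical pendulum T = 2π√(I/(mgd)), with d = 1.300 m from pivot to centre of mass.
I_cm = mL²/12 = 0.320 × 2.60²/12 = 0.1803 kg·m²; I = I_cm + md² = 0.1803 + 0.320 × 1.300² = 0.7211 kg·m².
T = 2π√(0.7211/(0.320 × 9.81 × 1.300)) = 2.64 s.

2.64 s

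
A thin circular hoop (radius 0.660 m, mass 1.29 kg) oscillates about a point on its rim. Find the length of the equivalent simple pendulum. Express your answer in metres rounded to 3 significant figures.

The equivalent simple-pendulum length is L_eq = I/(md), where I is about the pivot and d = 0.6600 m.
I_cm = mR² = 0.5619 kg·m², so I = I_cm + md² = 0.5619 + 0.5619 = 1.124 kg·m².
L_eq = 1.124/(1.29 × 0.6600) = 1.32 m.

1.32 m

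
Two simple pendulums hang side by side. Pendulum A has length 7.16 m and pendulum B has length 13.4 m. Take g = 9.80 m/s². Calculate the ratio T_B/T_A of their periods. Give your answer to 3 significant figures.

T ∝ √L, so T_B/T_A = √(L_B/L_A) = √(13.4/7.16) = 1.37.

1.37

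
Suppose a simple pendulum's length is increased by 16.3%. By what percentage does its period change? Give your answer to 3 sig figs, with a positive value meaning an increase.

T ∝ √L, so T'/T = √(1.163) = 1.078.
Percentage change in T = (1.078 − 1) × 100% = 7.84%.

7.84%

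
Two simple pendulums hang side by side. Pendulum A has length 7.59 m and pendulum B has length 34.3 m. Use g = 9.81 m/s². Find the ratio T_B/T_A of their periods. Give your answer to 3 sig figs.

2.13

T ∝ √L, so T_B/T_A = √(L_B/L_A) = √(34.3/7.59) = 2.13.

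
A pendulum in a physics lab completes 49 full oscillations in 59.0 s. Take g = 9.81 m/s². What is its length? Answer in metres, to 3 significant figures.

0.360 m

T = 59.0/49 = 1.204 s.
From T = 2π√(L/g), L = gT²/(4π²) = 9.81 × 1.204²/(4π²) = 0.360 m.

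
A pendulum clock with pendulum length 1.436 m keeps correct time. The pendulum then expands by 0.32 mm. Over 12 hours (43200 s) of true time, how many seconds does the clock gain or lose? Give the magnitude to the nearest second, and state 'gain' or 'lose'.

T ∝ √L, so T'/T = √(1.43632/1.436) = 1.00011.
In 43200 s of true time the clock registers 43200/1.00011 = 43195.2 s, so it loses 5 s.

lose 5 s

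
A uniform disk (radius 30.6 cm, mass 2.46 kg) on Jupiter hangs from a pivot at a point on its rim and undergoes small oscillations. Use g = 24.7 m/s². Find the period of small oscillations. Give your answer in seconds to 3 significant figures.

I_cm = ½mr² = 0.1152 kg·m². The pivot is at distance d = 0.306 m from the centre of mass.
By the parallel-axis theorem, I = I_cm + md² = 0.1152 + 0.2303 = 0.3455 kg·m².
T = 2π√(I/(mgd)) = 2π√(0.3455/(2.46 × 24.7 × 0.306)) = 0.857 s.

0.857 s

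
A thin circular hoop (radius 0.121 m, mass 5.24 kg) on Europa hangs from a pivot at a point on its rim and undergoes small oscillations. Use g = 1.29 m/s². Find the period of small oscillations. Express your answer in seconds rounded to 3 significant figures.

2.72 s

I_cm = mr² = 0.07672 kg·m². The pivot is at distance d = 0.121 m from the centre of mass.
By the parallel-axis theorem, I = I_cm + md² = 0.07672 + 0.07672 = 0.1534 kg·m².
T = 2π√(I/(mgd)) = 2π√(0.1534/(5.24 × 1.29 × 0.121)) = 2.72 s.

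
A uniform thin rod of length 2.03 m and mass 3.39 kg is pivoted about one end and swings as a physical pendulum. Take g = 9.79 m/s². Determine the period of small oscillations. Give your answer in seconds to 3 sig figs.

For a physical pendulum T = 2π√(I/(mgd)), with d = 1.015 m from pivot to centre of mass.
I_cm = mL²/12 = 3.39 × 2.03²/12 = 1.164 kg·m²; I = I_cm + md² = 1.164 + 3.39 × 1.015² = 4.657 kg·m².
T = 2π√(4.657/(3.39 × 9.79 × 1.015)) = 2.34 s.

2.34 s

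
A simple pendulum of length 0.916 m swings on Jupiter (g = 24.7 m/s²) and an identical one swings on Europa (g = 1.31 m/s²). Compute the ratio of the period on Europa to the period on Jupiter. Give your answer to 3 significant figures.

T ∝ 1/√g, so T₂/T₁ = √(g₁/g₂) = √(24.7/1.31) = 4.34.

4.34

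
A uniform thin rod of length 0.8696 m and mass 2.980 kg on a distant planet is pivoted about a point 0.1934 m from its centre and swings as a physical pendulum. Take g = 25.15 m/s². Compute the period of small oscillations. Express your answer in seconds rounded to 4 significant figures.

0.9028 s

For a physical pendulum T = 2π√(I/(mgd)), with d = 0.19340 m from pivot to centre of mass.
I_cm = mL²/12 = 2.980 × 0.8696²/12 = 0.18779 kg·m²; I = I_cm + md² = 0.18779 + 2.980 × 0.19340² = 0.29925 kg·m².
T = 2π√(0.29925/(2.980 × 25.15 × 0.19340)) = 0.9028 s.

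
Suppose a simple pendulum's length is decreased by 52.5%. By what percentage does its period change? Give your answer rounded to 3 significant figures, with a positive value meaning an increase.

-31.1%

T ∝ √L, so T'/T = √(0.4750) = 0.6892.
Percentage change in T = (0.6892 − 1) × 100% = -31.1%.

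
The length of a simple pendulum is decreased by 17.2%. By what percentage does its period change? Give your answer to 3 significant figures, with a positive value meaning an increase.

-9.01%

T ∝ √L, so T'/T = √(0.8280) = 0.9099.
Percentage change in T = (0.9099 − 1) × 100% = -9.01%.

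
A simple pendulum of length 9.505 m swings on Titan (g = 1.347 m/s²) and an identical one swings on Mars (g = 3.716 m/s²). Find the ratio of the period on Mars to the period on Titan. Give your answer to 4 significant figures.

0.6021

T ∝ 1/√g, so T₂/T₁ = √(g₁/g₂) = √(1.347/3.716) = 0.6021.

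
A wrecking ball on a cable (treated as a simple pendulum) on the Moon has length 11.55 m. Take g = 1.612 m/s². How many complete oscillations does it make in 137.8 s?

T = 2π√(L/g) = 2π√(11.55/1.612) = 16.819 s.
Number of complete oscillations = ⌊137.8/16.819⌋ = ⌊8.1933⌋ = 8.

8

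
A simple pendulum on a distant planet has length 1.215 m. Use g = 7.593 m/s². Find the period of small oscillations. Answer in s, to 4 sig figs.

2.513 s

T = 2π√(L/g) = 2π√(1.215/7.593) = 2π × 0.40002 = 2.513 s.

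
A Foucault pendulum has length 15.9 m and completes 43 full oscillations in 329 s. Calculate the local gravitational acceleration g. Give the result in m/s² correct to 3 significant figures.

T = 329/43 = 7.651 s.
From T = 2π√(L/g), g = 4π²L/T² = 4π² × 15.9/7.651² = 10.7 m/s².

10.7 m/s²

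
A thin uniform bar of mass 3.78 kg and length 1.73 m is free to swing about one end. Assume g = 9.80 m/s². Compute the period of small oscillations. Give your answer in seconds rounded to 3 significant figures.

2.16 s

For a physical pendulum T = 2π√(I/(mgd)), with d = 0.8650 m from pivot to centre of mass.
I_cm = mL²/12 = 3.78 × 1.73²/12 = 0.9428 kg·m²; I = I_cm + md² = 0.9428 + 3.78 × 0.8650² = 3.771 kg·m².
T = 2π√(3.771/(3.78 × 9.80 × 0.8650)) = 2.16 s.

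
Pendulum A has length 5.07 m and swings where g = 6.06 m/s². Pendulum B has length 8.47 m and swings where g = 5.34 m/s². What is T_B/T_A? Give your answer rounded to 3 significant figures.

1.38

T = 2π√(L/g), so T_B/T_A = √((L_B/g_B)/(L_A/g_A)) = √((8.47/5.34)/(5.07/6.06)) = 1.38.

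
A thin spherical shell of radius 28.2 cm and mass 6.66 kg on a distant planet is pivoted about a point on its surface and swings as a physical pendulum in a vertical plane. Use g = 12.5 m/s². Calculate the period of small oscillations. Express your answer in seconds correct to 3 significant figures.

1.22 s

I_cm = (2/3)mr² = 0.3531 kg·m². The pivot is at distance d = 0.282 m from the centre of mass.
By the parallel-axis theorem, I = I_cm + md² = 0.3531 + 0.5296 = 0.8827 kg·m².
T = 2π√(I/(mgd)) = 2π√(0.8827/(6.66 × 12.5 × 0.282)) = 1.22 s.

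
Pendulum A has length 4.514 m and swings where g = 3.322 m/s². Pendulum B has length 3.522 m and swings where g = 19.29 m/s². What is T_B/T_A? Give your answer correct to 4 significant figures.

T = 2π√(L/g), so T_B/T_A = √((L_B/g_B)/(L_A/g_A)) = √((3.522/19.29)/(4.514/3.322)) = 0.3666.

0.3666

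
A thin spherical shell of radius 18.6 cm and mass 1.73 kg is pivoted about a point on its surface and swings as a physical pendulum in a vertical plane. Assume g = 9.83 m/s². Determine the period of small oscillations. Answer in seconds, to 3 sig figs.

I_cm = (2/3)mr² = 0.03990 kg·m². The pivot is at distance d = 0.186 m from the centre of mass.
By the parallel-axis theorem, I = I_cm + md² = 0.03990 + 0.05985 = 0.09975 kg·m².
T = 2π√(I/(mgd)) = 2π√(0.09975/(1.73 × 9.83 × 0.186)) = 1.12 s.

1.12 s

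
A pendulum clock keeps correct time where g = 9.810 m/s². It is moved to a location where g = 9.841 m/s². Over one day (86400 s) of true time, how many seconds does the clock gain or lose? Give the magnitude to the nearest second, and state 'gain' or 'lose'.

gain 136 s

The clock's period scales as T ∝ 1/√g, so T'/T = √(9.810/9.841) = 0.998424.
In 86400 s of true time the clock registers 86400/0.998424 = 86536.4 s, so it gains 136 s.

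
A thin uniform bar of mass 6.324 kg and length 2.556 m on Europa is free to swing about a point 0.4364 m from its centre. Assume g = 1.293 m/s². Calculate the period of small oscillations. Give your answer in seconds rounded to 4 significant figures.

7.170 s

For a physical pendulum T = 2π√(I/(mgd)), with d = 0.43640 m from pivot to centre of mass.
I_cm = mL²/12 = 6.324 × 2.556²/12 = 3.4430 kg·m²; I = I_cm + md² = 3.4430 + 6.324 × 0.43640² = 4.6473 kg·m².
T = 2π√(4.6473/(6.324 × 1.293 × 0.43640)) = 7.170 s.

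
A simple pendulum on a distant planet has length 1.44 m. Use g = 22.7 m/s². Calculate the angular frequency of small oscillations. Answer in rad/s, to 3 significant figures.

ω = √(g/L) = √(22.7/1.44) = 3.97 rad/s.

3.97 rad/s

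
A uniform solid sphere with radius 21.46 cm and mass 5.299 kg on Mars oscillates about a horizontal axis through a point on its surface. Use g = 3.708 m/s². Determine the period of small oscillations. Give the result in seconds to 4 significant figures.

1.788 s

I_cm = (2/5)mr² = 0.097614 kg·m². The pivot is at distance d = 0.2146 m from the centre of mass.
By the parallel-axis theorem, I = I_cm + md² = 0.097614 + 0.24404 = 0.34165 kg·m².
T = 2π√(I/(mgd)) = 2π√(0.34165/(5.299 × 3.708 × 0.2146)) = 1.788 s.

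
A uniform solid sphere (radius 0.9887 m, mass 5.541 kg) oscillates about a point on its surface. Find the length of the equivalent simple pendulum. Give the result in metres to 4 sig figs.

The equivalent simple-pendulum length is L_eq = I/(md), where I is about the pivot and d = 0.98870 m.
I_cm = (2/5)mR² = 2.1666 kg·m², so I = I_cm + md² = 2.1666 + 5.4165 = 7.5831 kg·m².
L_eq = 7.5831/(5.541 × 0.98870) = 1.384 m.

1.384 m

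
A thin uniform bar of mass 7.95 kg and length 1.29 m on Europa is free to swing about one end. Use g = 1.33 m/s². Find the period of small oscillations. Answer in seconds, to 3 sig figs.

5.05 s

For a physical pendulum T = 2π√(I/(mgd)), with d = 0.6450 m from pivot to centre of mass.
I_cm = mL²/12 = 7.95 × 1.29²/12 = 1.102 kg·m²; I = I_cm + md² = 1.102 + 7.95 × 0.6450² = 4.410 kg·m².
T = 2π√(4.410/(7.95 × 1.33 × 0.6450)) = 5.05 s.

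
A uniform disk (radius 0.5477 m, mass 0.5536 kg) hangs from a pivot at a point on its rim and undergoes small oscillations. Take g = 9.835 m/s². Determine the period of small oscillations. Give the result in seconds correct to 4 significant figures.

I_cm = ½mr² = 0.083033 kg·m². The pivot is at distance d = 0.5477 m from the centre of mass.
By the parallel-axis theorem, I = I_cm + md² = 0.083033 + 0.16607 = 0.24910 kg·m².
T = 2π√(I/(mgd)) = 2π√(0.24910/(0.5536 × 9.835 × 0.5477)) = 1.816 s.

1.816 s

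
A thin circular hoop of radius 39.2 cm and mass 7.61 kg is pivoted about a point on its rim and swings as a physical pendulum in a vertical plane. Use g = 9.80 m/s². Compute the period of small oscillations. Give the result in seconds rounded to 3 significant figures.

I_cm = mr² = 1.169 kg·m². The pivot is at distance d = 0.392 m from the centre of mass.
By the parallel-axis theorem, I = I_cm + md² = 1.169 + 1.169 = 2.339 kg·m².
T = 2π√(I/(mgd)) = 2π√(2.339/(7.61 × 9.80 × 0.392)) = 1.78 s.

1.78 s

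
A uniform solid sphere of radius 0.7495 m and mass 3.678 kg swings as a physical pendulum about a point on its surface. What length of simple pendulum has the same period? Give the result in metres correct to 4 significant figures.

The equivalent simple-pendulum length is L_eq = I/(md), where I is about the pivot and d = 0.74950 m.
I_cm = (2/5)mR² = 0.82645 kg·m², so I = I_cm + md² = 0.82645 + 2.0661 = 2.8926 kg·m².
L_eq = 2.8926/(3.678 × 0.74950) = 1.049 m.

1.049 m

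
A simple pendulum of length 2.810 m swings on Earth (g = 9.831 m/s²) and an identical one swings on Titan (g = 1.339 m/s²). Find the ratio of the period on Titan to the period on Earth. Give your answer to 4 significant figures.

T ∝ 1/√g, so T₂/T₁ = √(g₁/g₂) = √(9.831/1.339) = 2.710.

2.710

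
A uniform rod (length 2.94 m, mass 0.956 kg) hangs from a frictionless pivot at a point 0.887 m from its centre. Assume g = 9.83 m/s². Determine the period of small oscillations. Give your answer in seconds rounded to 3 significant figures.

For a physical pendulum T = 2π√(I/(mgd)), with d = 0.8870 m from pivot to centre of mass.
I_cm = mL²/12 = 0.956 × 2.94²/12 = 0.6886 kg·m²; I = I_cm + md² = 0.6886 + 0.956 × 0.8870² = 1.441 kg·m².
T = 2π√(1.441/(0.956 × 9.83 × 0.8870)) = 2.61 s.

2.61 s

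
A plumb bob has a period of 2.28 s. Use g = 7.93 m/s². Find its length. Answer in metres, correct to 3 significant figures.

From T = 2π√(L/g), L = gT²/(4π²) = 7.93 × 2.280²/(4π²) = 1.04 m.

1.04 m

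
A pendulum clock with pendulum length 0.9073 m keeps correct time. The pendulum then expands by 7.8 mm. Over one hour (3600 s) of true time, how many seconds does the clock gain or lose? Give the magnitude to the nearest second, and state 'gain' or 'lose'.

lose 15 s

T ∝ √L, so T'/T = √(0.91510/0.9073) = 1.00429.
In 3600 s of true time the clock registers 3600/1.00429 = 3584.6 s, so it loses 15 s.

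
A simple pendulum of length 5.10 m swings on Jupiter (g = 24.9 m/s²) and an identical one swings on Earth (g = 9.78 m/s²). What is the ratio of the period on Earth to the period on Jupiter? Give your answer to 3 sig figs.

T ∝ 1/√g, so T₂/T₁ = √(g₁/g₂) = √(24.9/9.78) = 1.60.

1.60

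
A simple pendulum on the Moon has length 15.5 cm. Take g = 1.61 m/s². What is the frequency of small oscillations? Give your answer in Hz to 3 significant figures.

T = 2π√(L/g) = 2π√(0.155/1.61) = 1.950 s, so f = 1/T = 0.513 Hz.

0.513 Hz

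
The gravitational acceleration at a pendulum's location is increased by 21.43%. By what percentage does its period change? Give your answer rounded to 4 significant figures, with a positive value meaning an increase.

T ∝ 1/√g, so T'/T = 1/√(1.2143) = 0.90748.
Percentage change in T = (0.90748 − 1) × 100% = -9.252%.

-9.252%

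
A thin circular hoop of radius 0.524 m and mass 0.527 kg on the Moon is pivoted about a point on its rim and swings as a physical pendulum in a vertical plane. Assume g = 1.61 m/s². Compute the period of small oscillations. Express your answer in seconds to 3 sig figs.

5.07 s

I_cm = mr² = 0.1447 kg·m². The pivot is at distance d = 0.524 m from the centre of mass.
By the parallel-axis theorem, I = I_cm + md² = 0.1447 + 0.1447 = 0.2894 kg·m².
T = 2π√(I/(mgd)) = 2π√(0.2894/(0.527 × 1.61 × 0.524)) = 5.07 s.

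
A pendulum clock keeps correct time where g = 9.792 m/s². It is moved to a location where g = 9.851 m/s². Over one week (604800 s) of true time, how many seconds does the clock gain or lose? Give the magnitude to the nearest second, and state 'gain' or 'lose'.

gain 1819 s

The clock's period scales as T ∝ 1/√g, so T'/T = √(9.792/9.851) = 0.997001.
In 604800 s of true time the clock registers 604800/0.997001 = 606619.3 s, so it gains 1819 s.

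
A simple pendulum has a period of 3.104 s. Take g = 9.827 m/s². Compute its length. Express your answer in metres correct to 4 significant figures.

From T = 2π√(L/g), L = gT²/(4π²) = 9.827 × 3.1040²/(4π²) = 2.398 m.

2.398 m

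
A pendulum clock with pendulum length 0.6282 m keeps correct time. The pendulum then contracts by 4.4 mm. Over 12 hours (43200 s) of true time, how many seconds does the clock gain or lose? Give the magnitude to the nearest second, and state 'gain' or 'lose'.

gain 152 s

T ∝ √L, so T'/T = √(0.62380/0.6282) = 0.996492.
In 43200 s of true time the clock registers 43200/0.996492 = 43352.1 s, so it gains 152 s.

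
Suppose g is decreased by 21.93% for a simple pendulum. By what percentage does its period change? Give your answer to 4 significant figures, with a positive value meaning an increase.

13.18%

T ∝ 1/√g, so T'/T = 1/√(0.78070) = 1.1318.
Percentage change in T = (1.1318 − 1) × 100% = 13.18%.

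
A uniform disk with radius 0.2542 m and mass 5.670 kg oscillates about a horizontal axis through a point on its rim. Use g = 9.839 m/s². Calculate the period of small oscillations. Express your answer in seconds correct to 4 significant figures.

1.237 s

I_cm = ½mr² = 0.18319 kg·m². The pivot is at distance d = 0.2542 m from the centre of mass.
By the parallel-axis theorem, I = I_cm + md² = 0.18319 + 0.36638 = 0.54957 kg·m².
T = 2π√(I/(mgd)) = 2π√(0.54957/(5.670 × 9.839 × 0.2542)) = 1.237 s.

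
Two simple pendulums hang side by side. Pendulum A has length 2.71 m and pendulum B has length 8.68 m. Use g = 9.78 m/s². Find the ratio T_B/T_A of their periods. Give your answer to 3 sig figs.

T ∝ √L, so T_B/T_A = √(L_B/L_A) = √(8.68/2.71) = 1.79.

1.79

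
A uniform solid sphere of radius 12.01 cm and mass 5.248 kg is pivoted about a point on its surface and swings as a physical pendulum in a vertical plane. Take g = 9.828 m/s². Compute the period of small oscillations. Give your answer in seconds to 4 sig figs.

0.8218 s

I_cm = (2/5)mr² = 0.030279 kg·m². The pivot is at distance d = 0.1201 m from the centre of mass.
By the parallel-axis theorem, I = I_cm + md² = 0.030279 + 0.075697 = 0.10598 kg·m².
T = 2π√(I/(mgd)) = 2π√(0.10598/(5.248 × 9.828 × 0.1201)) = 0.8218 s.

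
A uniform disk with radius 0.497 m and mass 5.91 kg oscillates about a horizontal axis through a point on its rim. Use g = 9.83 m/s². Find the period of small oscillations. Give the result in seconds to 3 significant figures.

I_cm = ½mr² = 0.7299 kg·m². The pivot is at distance d = 0.497 m from the centre of mass.
By the parallel-axis theorem, I = I_cm + md² = 0.7299 + 1.460 = 2.190 kg·m².
T = 2π√(I/(mgd)) = 2π√(2.190/(5.91 × 9.83 × 0.497)) = 1.73 s.

1.73 s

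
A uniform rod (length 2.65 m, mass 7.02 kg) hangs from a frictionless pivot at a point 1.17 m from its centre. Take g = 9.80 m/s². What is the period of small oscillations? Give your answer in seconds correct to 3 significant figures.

2.59 s

For a physical pendulum T = 2π√(I/(mgd)), with d = 1.170 m from pivot to centre of mass.
I_cm = mL²/12 = 7.02 × 2.65²/12 = 4.108 kg·m²; I = I_cm + md² = 4.108 + 7.02 × 1.170² = 13.72 kg·m².
T = 2π√(13.72/(7.02 × 9.80 × 1.170)) = 2.59 s.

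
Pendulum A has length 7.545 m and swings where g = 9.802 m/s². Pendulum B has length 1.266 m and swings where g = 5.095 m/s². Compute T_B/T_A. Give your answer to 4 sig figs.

T = 2π√(L/g), so T_B/T_A = √((L_B/g_B)/(L_A/g_A)) = √((1.266/5.095)/(7.545/9.802)) = 0.5682.

0.5682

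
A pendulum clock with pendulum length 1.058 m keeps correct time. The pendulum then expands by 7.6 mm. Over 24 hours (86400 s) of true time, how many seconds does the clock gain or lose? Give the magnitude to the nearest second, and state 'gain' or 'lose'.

T ∝ √L, so T'/T = √(1.06560/1.058) = 1.00359.
In 86400 s of true time the clock registers 86400/1.00359 = 86091.3 s, so it loses 309 s.

lose 309 s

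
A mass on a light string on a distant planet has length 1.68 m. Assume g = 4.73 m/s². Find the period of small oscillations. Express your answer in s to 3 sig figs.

3.74 s

T = 2π√(L/g) = 2π√(1.68/4.73) = 2π × 0.5960 = 3.74 s.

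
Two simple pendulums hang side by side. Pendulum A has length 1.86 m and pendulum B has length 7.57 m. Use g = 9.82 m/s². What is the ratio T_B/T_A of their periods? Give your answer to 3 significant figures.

T ∝ √L, so T_B/T_A = √(L_B/L_A) = √(7.57/1.86) = 2.02.

2.02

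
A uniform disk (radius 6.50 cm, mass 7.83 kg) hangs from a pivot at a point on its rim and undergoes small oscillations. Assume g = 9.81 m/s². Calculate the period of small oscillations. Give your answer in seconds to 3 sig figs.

0.626 s

I_cm = ½mr² = 0.01654 kg·m². The pivot is at distance d = 0.0650 m from the centre of mass.
By the parallel-axis theorem, I = I_cm + md² = 0.01654 + 0.03308 = 0.04962 kg·m².
T = 2π√(I/(mgd)) = 2π√(0.04962/(7.83 × 9.81 × 0.0650)) = 0.626 s.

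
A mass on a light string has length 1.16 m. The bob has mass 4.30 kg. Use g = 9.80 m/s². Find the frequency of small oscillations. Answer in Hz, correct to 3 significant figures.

T = 2π√(L/g) = 2π√(1.16/9.80) = 2.162 s, so f = 1/T = 0.463 Hz.

0.463 Hz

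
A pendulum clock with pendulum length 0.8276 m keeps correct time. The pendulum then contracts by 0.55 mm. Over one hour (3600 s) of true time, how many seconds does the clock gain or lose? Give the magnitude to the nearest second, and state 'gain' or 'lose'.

gain 1 s

T ∝ √L, so T'/T = √(0.82705/0.8276) = 0.999668.
In 3600 s of true time the clock registers 3600/0.999668 = 3601.2 s, so it gains 1 s.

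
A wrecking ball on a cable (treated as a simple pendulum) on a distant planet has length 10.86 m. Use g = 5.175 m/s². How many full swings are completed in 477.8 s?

52

T = 2π√(L/g) = 2π√(10.86/5.175) = 9.1021 s.
Number of complete oscillations = ⌊477.8/9.1021⌋ = ⌊52.494⌋ = 52.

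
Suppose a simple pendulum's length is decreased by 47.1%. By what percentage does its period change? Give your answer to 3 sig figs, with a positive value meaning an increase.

-27.3%

T ∝ √L, so T'/T = √(0.5290) = 0.7273.
Percentage change in T = (0.7273 − 1) × 100% = -27.3%.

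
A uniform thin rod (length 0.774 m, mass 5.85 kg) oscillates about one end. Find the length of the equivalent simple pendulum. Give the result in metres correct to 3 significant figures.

0.516 m

The equivalent simple-pendulum length is L_eq = I/(md), where I is about the pivot and d = 0.3870 m.
I_cm = (1/12)mL² = 0.2920 kg·m², so I = I_cm + md² = 0.2920 + 0.8761 = 1.168 kg·m².
L_eq = 1.168/(5.85 × 0.3870) = 0.516 m.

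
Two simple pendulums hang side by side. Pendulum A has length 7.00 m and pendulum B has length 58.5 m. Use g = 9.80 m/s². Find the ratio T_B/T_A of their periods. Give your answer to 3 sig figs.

2.89

T ∝ √L, so T_B/T_A = √(L_B/L_A) = √(58.5/7.00) = 2.89.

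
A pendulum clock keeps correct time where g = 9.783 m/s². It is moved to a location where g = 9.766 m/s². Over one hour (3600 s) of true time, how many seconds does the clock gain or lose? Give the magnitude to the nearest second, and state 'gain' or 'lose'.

The clock's period scales as T ∝ 1/√g, so T'/T = √(9.783/9.766) = 1.00087.
In 3600 s of true time the clock registers 3600/1.00087 = 3596.9 s, so it loses 3 s.

lose 3 s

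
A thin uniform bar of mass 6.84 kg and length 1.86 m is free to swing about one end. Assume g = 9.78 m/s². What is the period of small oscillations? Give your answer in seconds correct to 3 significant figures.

For a physical pendulum T = 2π√(I/(mgd)), with d = 0.9300 m from pivot to centre of mass.
I_cm = mL²/12 = 6.84 × 1.86²/12 = 1.972 kg·m²; I = I_cm + md² = 1.972 + 6.84 × 0.9300² = 7.888 kg·m².
T = 2π√(7.888/(6.84 × 9.78 × 0.9300)) = 2.24 s.

2.24 s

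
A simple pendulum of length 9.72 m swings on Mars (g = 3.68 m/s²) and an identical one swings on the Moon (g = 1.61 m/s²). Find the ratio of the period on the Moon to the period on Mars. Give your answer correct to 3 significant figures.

1.51

T ∝ 1/√g, so T₂/T₁ = √(g₁/g₂) = √(3.68/1.61) = 1.51.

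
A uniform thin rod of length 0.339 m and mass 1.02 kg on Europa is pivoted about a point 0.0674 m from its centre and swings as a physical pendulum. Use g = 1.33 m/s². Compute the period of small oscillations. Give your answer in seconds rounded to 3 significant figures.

For a physical pendulum T = 2π√(I/(mgd)), with d = 0.06740 m from pivot to centre of mass.
I_cm = mL²/12 = 1.02 × 0.339²/12 = 0.009768 kg·m²; I = I_cm + md² = 0.009768 + 1.02 × 0.06740² = 0.01440 kg·m².
T = 2π√(0.01440/(1.02 × 1.33 × 0.06740)) = 2.49 s.

2.49 s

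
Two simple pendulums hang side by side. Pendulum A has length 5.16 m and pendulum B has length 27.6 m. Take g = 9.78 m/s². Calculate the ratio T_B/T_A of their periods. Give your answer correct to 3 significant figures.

T ∝ √L, so T_B/T_A = √(L_B/L_A) = √(27.6/5.16) = 2.31.

2.31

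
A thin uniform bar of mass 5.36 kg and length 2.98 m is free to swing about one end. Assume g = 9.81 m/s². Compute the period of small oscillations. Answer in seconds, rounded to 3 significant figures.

2.83 s

For a physical pendulum T = 2π√(I/(mgd)), with d = 1.490 m from pivot to centre of mass.
I_cm = mL²/12 = 5.36 × 2.98²/12 = 3.967 kg·m²; I = I_cm + md² = 3.967 + 5.36 × 1.490² = 15.87 kg·m².
T = 2π√(15.87/(5.36 × 9.81 × 1.490)) = 2.83 s.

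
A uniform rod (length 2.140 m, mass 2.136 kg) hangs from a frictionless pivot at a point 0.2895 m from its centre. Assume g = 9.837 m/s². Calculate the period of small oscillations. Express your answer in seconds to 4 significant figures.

2.540 s

For a physical pendulum T = 2π√(I/(mgd)), with d = 0.28950 m from pivot to centre of mass.
I_cm = mL²/12 = 2.136 × 2.140²/12 = 0.81517 kg·m²; I = I_cm + md² = 0.81517 + 2.136 × 0.28950² = 0.99419 kg·m².
T = 2π√(0.99419/(2.136 × 9.837 × 0.28950)) = 2.540 s.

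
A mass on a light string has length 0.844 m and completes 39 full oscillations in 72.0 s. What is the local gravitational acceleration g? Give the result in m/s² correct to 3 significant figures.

9.78 m/s²

T = 72.0/39 = 1.846 s.
From T = 2π√(L/g), g = 4π²L/T² = 4π² × 0.844/1.846² = 9.78 m/s².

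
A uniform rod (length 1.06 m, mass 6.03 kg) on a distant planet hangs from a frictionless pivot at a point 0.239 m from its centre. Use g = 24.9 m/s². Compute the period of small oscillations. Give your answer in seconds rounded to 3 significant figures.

For a physical pendulum T = 2π√(I/(mgd)), with d = 0.2390 m from pivot to centre of mass.
I_cm = mL²/12 = 6.03 × 1.06²/12 = 0.5646 kg·m²; I = I_cm + md² = 0.5646 + 6.03 × 0.2390² = 0.9090 kg·m².
T = 2π√(0.9090/(6.03 × 24.9 × 0.2390)) = 1.00 s.

1.00 s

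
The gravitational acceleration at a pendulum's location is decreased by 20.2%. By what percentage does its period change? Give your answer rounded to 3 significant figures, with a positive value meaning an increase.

T ∝ 1/√g, so T'/T = 1/√(0.7980) = 1.119.
Percentage change in T = (1.119 − 1) × 100% = 11.9%.

11.9%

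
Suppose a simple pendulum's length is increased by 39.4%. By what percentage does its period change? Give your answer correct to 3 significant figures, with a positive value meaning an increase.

18.1%

T ∝ √L, so T'/T = √(1.394) = 1.181.
Percentage change in T = (1.181 − 1) × 100% = 18.1%.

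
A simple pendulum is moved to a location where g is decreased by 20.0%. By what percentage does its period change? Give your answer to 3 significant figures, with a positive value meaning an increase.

11.8%

T ∝ 1/√g, so T'/T = 1/√(0.8000) = 1.118.
Percentage change in T = (1.118 − 1) × 100% = 11.8%.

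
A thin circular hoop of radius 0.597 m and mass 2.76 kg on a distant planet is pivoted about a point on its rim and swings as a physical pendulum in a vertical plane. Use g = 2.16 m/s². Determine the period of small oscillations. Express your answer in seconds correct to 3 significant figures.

I_cm = mr² = 0.9837 kg·m². The pivot is at distance d = 0.597 m from the centre of mass.
By the parallel-axis theorem, I = I_cm + md² = 0.9837 + 0.9837 = 1.967 kg·m².
T = 2π√(I/(mgd)) = 2π√(1.967/(2.76 × 2.16 × 0.597)) = 4.67 s.

4.67 s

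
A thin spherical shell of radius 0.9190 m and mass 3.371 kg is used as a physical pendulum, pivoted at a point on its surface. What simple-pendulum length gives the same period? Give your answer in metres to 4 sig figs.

1.532 m

The equivalent simple-pendulum length is L_eq = I/(md), where I is about the pivot and d = 0.91900 m.
I_cm = (2/3)mR² = 1.8980 kg·m², so I = I_cm + md² = 1.8980 + 2.8470 = 4.7450 kg·m².
L_eq = 4.7450/(3.371 × 0.91900) = 1.532 m.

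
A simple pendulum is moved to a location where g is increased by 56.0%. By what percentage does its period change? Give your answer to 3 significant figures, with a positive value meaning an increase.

T ∝ 1/√g, so T'/T = 1/√(1.560) = 0.8006.
Percentage change in T = (0.8006 − 1) × 100% = -19.9%.

-19.9%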